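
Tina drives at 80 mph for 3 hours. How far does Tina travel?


Use the formula: distance = speed x time
Speed = 80 mph, Time = 3 hours
80 x 3 = 240 miles

240 miles


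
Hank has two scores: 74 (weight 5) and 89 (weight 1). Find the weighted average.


Weighted sum:
5 x 74 + 1 x 89 = 459
Total weight:
5 + 1 = 6
Weighted average:
459 / 6 = 76.5

76.5


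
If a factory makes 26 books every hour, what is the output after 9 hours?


Production rate: 26 books per hour
Time: 9 hours
Total: 26 x 9 = 234 books

234 books


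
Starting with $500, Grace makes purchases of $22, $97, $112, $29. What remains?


Add up expenses:
$22 + $97 + $112 + $29 = $260
Subtract from budget:
$500 - $260 = $240

$240


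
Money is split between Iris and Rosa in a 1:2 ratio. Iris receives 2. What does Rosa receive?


Find the multiplier:
2 / 1 = 2
Apply to Rosa's share:
2 x 2 = 4

4


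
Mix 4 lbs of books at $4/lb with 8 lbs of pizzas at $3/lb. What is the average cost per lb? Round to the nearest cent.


Cost of books:
4 x $4 = $16
Cost of pizzas:
8 x $3 = $24
Total cost: $16 + $24 = $40
Total weight: 12 lbs
Average: $40 / 12 = $3.3333... ≈ $3.33/lb

$3.33/lb


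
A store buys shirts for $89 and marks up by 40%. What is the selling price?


Calculate the markup amount:
40% of $89 = $35.60
Add to cost:
$89 + $35.60 = $124.60

$124.60


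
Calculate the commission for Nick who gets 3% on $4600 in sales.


Convert rate to decimal:
3% = 0.03
Multiply by sales:
$4600 x 0.03 = $138

$138


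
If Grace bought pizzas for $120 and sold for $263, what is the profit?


Selling price = $263
Cost price = $120
Profit = selling price - cost price:
Profit = $263 - $120 = $143

$143


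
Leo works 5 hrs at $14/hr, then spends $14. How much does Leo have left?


Calculate earnings:
5 x $14 = $70
Subtract spending:
$70 - $14 = $56

$56


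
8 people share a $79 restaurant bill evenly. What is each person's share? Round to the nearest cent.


Total bill: $79
Number of people: 8
Each pays: $79 / 8 = $9.875 ≈ $9.88

$9.88


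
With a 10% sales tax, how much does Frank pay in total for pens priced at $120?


Calculate the tax:
10% of $120 = $12
Add tax to price:
$120 + $12 = $132

$132


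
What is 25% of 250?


Convert percentage to decimal:
25% = 0.25
Multiply:
250 x 0.25 = 62.5

62.5


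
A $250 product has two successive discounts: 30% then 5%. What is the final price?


First discount:
30% of $250 = $75
Price after first discount:
$250 - $75 = $175
Second discount:
5% of $175 = $8.75
Final price:
$175 - $8.75 = $166.25

$166.25


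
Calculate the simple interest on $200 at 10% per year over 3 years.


Use the formula I = P x R x T / 100
P x R x T = 200 x 10 x 3 = 6000
I = 6000 / 100 = $60

$60


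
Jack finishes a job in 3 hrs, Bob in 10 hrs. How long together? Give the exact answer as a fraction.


Jack's rate: 1/3 of the job per hour
Bob's rate: 1/10 of the job per hour
Combined rate: 1/3 + 1/10 = 13/30 per hour
Time = 1 / (13/30) = 30/13 hours (≈ 2.31 hours)

30/13 hours


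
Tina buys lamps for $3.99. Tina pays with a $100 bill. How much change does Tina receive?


Start with the amount paid:
$100
Subtract the price:
$100 - $3.99 = $96.01

$96.01


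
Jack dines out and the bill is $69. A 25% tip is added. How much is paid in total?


Calculate the tip:
25% of $69 = $17.25
Add tip to meal cost:
$69 + $17.25 = $86.25

$86.25


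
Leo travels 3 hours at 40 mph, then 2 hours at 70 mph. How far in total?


Leg 1 distance:
40 x 3 = 120 miles
Leg 2 distance:
70 x 2 = 140 miles
Total distance:
120 + 140 = 260 miles

260 miles


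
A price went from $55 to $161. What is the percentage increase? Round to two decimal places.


Find the absolute change:
|161 - 55| = 106
Divide by original and multiply by 100:
106 / 55 x 100 = 192.7272...% ≈ 192.73%

192.73%


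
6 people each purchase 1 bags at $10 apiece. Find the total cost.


Cost per person:
1 x $10 = $10
Group total:
6 x $10 = $60

$60


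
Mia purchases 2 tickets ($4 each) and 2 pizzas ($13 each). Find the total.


Cost of tickets:
2 x $4 = $8
Cost of pizzas:
2 x $13 = $26
Add both:
$8 + $26 = $34

$34


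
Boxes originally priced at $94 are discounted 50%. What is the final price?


Calculate the discount amount:
50% of $94 = $47
Subtract from original:
$94 - $47 = $47

$47


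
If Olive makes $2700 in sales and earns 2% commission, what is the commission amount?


Convert rate to decimal:
2% = 0.02
Multiply by sales:
$2700 x 0.02 = $54

$54


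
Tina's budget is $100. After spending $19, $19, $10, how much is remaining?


Add up expenses:
$19 + $19 + $10 = $48
Subtract from budget:
$100 - $48 = $52

$52


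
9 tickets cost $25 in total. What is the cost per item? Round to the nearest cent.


Total cost: $25
Number of items: 9
Unit price: $25 / 9 = $2.7777... ≈ $2.78

$2.78


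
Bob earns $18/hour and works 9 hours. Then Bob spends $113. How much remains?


Calculate earnings:
9 x $18 = $162
Subtract spending:
$162 - $113 = $49

$49


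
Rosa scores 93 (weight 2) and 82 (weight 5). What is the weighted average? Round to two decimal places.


Weighted sum:
2 x 93 + 5 x 82 = 596
Total weight:
2 + 5 = 7
Weighted average:
596 / 7 = 85.1428... ≈ 85.14

85.14


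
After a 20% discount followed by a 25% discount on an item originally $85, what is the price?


First discount:
20% of $85 = $17
Price after first discount:
$85 - $17 = $68
Second discount:
25% of $68 = $17
Final price:
$68 - $17 = $51

$51


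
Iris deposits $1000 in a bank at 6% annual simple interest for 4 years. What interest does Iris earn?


Use the formula I = P x R x T / 100
P x R x T = 1000 x 6 x 4 = 24000
I = 24000 / 100 = $240

$240


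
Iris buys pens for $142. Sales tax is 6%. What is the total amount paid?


Calculate the tax:
6% of $142 = $8.52
Add tax to price:
$142 + $8.52 = $150.52

$150.52


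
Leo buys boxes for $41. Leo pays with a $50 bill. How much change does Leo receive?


Start with the amount paid:
$50
Subtract the price:
$50 - $41 = $9

$9


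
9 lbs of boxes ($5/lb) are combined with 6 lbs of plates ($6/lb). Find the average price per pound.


Cost of boxes:
9 x $5 = $45
Cost of plates:
6 x $6 = $36
Total cost: $45 + $36 = $81
Total weight: 15 lbs
Average: $81 / 15 = $5.40/lb

$5.40/lb


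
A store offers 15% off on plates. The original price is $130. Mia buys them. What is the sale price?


Calculate the discount amount:
15% of $130 = $19.50
Subtract from original:
$130 - $19.50 = $110.50

$110.50


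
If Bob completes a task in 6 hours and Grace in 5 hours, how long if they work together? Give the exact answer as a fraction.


Bob's rate: 1/6 of the job per hour
Grace's rate: 1/5 of the job per hour
Combined rate: 1/6 + 1/5 = 11/30 per hour
Time = 1 / (11/30) = 30/11 hours (≈ 2.73 hours)

30/11 hours


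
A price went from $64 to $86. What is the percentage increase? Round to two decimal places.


Find the absolute change:
|86 - 64| = 22
Divide by original and multiply by 100:
22 / 64 x 100 = 34.375% ≈ 34.38%

34.38%


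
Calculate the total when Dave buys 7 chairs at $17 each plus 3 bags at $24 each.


Cost of chairs:
7 x $17 = $119
Cost of bags:
3 x $24 = $72
Add both:
$119 + $72 = $191

$191


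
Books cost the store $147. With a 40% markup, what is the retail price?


Calculate the markup amount:
40% of $147 = $58.80
Add to cost:
$147 + $58.80 = $205.80

$205.80


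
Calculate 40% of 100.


Convert percentage to decimal:
40% = 0.4
Multiply:
100 x 0.4 = 40

40


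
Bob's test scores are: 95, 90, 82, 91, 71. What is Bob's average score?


Add the scores:
95 + 90 + 82 + 91 + 71 = 429
Divide by the number of tests:
429 / 5 = 85.8

85.8


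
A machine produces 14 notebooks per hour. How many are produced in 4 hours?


Production rate: 14 notebooks per hour
Time: 4 hours
Total: 14 x 4 = 56 notebooks

56 notebooks


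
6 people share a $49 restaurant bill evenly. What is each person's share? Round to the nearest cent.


Total bill: $49
Number of people: 6
Each pays: $49 / 6 = $8.1666... ≈ $8.17

$8.17


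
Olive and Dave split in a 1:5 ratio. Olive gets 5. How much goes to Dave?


Find the multiplier:
5 / 1 = 5
Apply to Dave's share:
5 x 5 = 25

25


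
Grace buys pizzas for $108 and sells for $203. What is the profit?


Selling price = $203
Cost price = $108
Profit = selling price - cost price:
Profit = $203 - $108 = $95

$95


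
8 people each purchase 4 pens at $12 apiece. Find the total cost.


Cost per person:
4 x $12 = $48
Group total:
8 x $48 = $384

$384


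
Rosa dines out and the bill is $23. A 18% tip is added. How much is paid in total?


Calculate the tip:
18% of $23 = $4.14
Add tip to meal cost:
$23 + $4.14 = $27.14

$27.14


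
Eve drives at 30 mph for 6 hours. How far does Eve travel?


Use the formula: distance = speed x time
Speed = 30 mph, Time = 6 hours
30 x 6 = 180 miles

180 miles


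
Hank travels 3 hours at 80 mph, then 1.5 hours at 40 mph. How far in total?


Leg 1 distance:
80 x 3 = 240 miles
Leg 2 distance:
40 x 1.5 = 60 miles
Total distance:
240 + 60 = 300 miles

300 miles


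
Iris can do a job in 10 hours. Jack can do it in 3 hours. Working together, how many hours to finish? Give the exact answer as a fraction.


Iris's rate: 1/10 of the job per hour
Jack's rate: 1/3 of the job per hour
Combined rate: 1/10 + 1/3 = 13/30 per hour
Time = 1 / (13/30) = 30/13 hours (≈ 2.31 hours)

30/13 hours


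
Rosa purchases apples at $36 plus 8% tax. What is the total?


Calculate the tax:
8% of $36 = $2.88
Add tax to price:
$36 + $2.88 = $38.88

$38.88


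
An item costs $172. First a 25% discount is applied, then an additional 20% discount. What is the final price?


First discount:
25% of $172 = $43
Price after first discount:
$172 - $43 = $129
Second discount:
20% of $129 = $25.80
Final price:
$129 - $25.80 = $103.20

$103.20


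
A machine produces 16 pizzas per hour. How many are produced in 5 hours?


Production rate: 16 pizzas per hour
Time: 5 hours
Total: 16 x 5 = 80 pizzas

80 pizzas


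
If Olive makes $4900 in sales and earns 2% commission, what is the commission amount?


Convert rate to decimal:
2% = 0.02
Multiply by sales:
$4900 x 0.02 = $98

$98


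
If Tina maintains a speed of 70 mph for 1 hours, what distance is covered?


Use the formula: distance = speed x time
Speed = 70 mph, Time = 1 hours
70 x 1 = 70 miles

70 miles


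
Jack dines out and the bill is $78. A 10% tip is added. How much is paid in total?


Calculate the tip:
10% of $78 = $7.80
Add tip to meal cost:
$78 + $7.80 = $85.80

$85.80


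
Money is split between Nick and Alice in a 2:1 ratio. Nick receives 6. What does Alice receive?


Find the multiplier:
6 / 2 = 3
Apply to Alice's share:
1 x 3 = 3

3


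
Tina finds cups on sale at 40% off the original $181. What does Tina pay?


Calculate the discount amount:
40% of $181 = $72.40
Subtract from original:
$181 - $72.40 = $108.60

$108.60


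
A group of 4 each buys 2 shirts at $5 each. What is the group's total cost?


Cost per person:
2 x $5 = $10
Group total:
4 x $10 = $40

$40


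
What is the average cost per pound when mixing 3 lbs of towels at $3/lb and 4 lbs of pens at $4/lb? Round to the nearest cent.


Cost of towels:
3 x $3 = $9
Cost of pens:
4 x $4 = $16
Total cost: $9 + $16 = $25
Total weight: 7 lbs
Average: $25 / 7 = $3.5714... ≈ $3.57/lb

$3.57/lb


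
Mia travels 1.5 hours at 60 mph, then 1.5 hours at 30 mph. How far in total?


Leg 1 distance:
60 x 1.5 = 90 miles
Leg 2 distance:
30 x 1.5 = 45 miles
Total distance:
90 + 45 = 135 miles

135 miles


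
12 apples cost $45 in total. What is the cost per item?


Total cost: $45
Number of items: 12
Unit price: $45 / 12 = $3.75

$3.75


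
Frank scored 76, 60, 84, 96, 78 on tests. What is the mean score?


Add the scores:
76 + 60 + 84 + 96 + 78 = 394
Divide by the number of tests:
394 / 5 = 78.8

78.8


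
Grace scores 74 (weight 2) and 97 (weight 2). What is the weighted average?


Weighted sum:
2 x 74 + 2 x 97 = 342
Total weight:
2 + 2 = 4
Weighted average:
342 / 4 = 85.5

85.5


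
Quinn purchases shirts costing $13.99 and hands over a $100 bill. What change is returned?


Start with the amount paid:
$100
Subtract the price:
$100 - $13.99 = $86.01

$86.01


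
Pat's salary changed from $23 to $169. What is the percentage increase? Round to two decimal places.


Find the absolute change:
|169 - 23| = 146
Divide by original and multiply by 100:
146 / 23 x 100 = 634.7826...% ≈ 634.78%

634.78%


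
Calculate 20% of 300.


Convert percentage to decimal:
20% = 0.2
Multiply:
300 x 0.2 = 60

60


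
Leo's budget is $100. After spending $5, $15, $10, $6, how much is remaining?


Add up expenses:
$5 + $15 + $10 + $6 = $36
Subtract from budget:
$100 - $36 = $64

$64


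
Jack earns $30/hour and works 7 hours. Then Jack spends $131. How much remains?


Calculate earnings:
7 x $30 = $210
Subtract spending:
$210 - $131 = $79

$79


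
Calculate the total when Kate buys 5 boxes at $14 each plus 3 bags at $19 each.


Cost of boxes:
5 x $14 = $70
Cost of bags:
3 x $19 = $57
Add both:
$70 + $57 = $127

$127


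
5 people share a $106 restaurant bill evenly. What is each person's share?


Total bill: $106
Number of people: 5
Each pays: $106 / 5 = $21.20

$21.20


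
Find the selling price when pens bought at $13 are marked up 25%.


Calculate the markup amount:
25% of $13 = $3.25
Add to cost:
$13 + $3.25 = $16.25

$16.25


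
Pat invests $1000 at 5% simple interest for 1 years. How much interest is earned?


Use the formula I = P x R x T / 100
P x R x T = 1000 x 5 x 1 = 5000
I = 5000 / 100 = $50

$50


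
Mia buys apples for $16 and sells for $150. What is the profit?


Selling price = $150
Cost price = $16
Profit = selling price - cost price:
Profit = $150 - $16 = $134

$134


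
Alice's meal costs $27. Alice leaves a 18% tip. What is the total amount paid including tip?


Calculate the tip:
18% of $27 = $4.86
Add tip to meal cost:
$27 + $4.86 = $31.86

$31.86


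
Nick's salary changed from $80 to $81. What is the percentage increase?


Find the absolute change:
|81 - 80| = 1
Divide by original and multiply by 100:
1 / 80 x 100 = 1.25%

1.25%


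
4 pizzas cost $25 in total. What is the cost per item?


Total cost: $25
Number of items: 4
Unit price: $25 / 4 = $6.25

$6.25


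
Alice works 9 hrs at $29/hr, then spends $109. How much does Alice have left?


Calculate earnings:
9 x $29 = $261
Subtract spending:
$261 - $109 = $152

$152


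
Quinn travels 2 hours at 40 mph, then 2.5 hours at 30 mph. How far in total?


Leg 1 distance:
40 x 2 = 80 miles
Leg 2 distance:
30 x 2.5 = 75 miles
Total distance:
80 + 75 = 155 miles

155 miles


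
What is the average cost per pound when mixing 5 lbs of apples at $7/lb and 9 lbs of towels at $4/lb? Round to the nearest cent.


Cost of apples:
5 x $7 = $35
Cost of towels:
9 x $4 = $36
Total cost: $35 + $36 = $71
Total weight: 14 lbs
Average: $71 / 14 = $5.0714... ≈ $5.07/lb

$5.07/lb


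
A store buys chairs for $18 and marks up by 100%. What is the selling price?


Calculate the markup amount:
100% of $18 = $18
Add to cost:
$18 + $18 = $36

$36


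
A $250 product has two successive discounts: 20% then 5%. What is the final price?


First discount:
20% of $250 = $50
Price after first discount:
$250 - $50 = $200
Second discount:
5% of $200 = $10
Final price:
$200 - $10 = $190

$190


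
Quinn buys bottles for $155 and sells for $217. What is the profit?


Selling price = $217
Cost price = $155
Profit = selling price - cost price:
Profit = $217 - $155 = $62

$62


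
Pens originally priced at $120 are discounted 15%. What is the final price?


Calculate the discount amount:
15% of $120 = $18
Subtract from original:
$120 - $18 = $102

$102


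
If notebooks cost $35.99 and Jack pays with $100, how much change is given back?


Start with the amount paid:
$100
Subtract the price:
$100 - $35.99 = $64.01

$64.01


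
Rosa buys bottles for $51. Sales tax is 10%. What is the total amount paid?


Calculate the tax:
10% of $51 = $5.10
Add tax to price:
$51 + $5.10 = $56.10

$56.10


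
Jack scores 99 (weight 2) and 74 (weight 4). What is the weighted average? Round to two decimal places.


Weighted sum:
2 x 99 + 4 x 74 = 494
Total weight:
2 + 4 = 6
Weighted average:
494 / 6 = 82.3333... ≈ 82.33

82.33


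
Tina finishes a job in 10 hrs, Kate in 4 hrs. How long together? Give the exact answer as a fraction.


Tina's rate: 1/10 of the job per hour
Kate's rate: 1/4 of the job per hour
Combined rate: 1/10 + 1/4 = 7/20 per hour
Time = 1 / (7/20) = 20/7 hours (≈ 2.86 hours)

20/7 hours


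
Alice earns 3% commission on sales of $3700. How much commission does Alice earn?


Convert rate to decimal:
3% = 0.03
Multiply by sales:
$3700 x 0.03 = $111

$111


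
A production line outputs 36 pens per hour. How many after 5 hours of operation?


Production rate: 36 pens per hour
Time: 5 hours
Total: 36 x 5 = 180 pens

180 pens


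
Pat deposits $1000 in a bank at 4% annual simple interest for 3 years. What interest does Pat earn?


Use the formula I = P x R x T / 100
P x R x T = 1000 x 4 x 3 = 12000
I = 12000 / 100 = $120

$120


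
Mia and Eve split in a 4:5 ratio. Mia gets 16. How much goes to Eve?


Find the multiplier:
16 / 4 = 4
Apply to Eve's share:
5 x 4 = 20

20


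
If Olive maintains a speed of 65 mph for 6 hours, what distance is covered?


Use the formula: distance = speed x time
Speed = 65 mph, Time = 6 hours
65 x 6 = 390 miles

390 miles


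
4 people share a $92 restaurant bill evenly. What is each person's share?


Total bill: $92
Number of people: 4
Each pays: $92 / 4 = $23

$23


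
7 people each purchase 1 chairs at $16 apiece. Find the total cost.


Cost per person:
1 x $16 = $16
Group total:
7 x $16 = $112

$112


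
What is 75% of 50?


Convert percentage to decimal:
75% = 0.75
Multiply:
50 x 0.75 = 37.5

37.5


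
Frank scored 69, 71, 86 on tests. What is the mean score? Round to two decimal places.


Add the scores:
69 + 71 + 86 = 226
Divide by the number of tests:
226 / 3 = 75.3333... ≈ 75.33

75.33


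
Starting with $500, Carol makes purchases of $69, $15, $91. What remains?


Add up expenses:
$69 + $15 + $91 = $175
Subtract from budget:
$500 - $175 = $325

$325


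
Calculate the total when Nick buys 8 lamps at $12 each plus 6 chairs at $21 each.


Cost of lamps:
8 x $12 = $96
Cost of chairs:
6 x $21 = $126
Add both:
$96 + $126 = $222

$222


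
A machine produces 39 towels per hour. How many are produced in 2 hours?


Production rate: 39 towels per hour
Time: 2 hours
Total: 39 x 2 = 78 towels

78 towels


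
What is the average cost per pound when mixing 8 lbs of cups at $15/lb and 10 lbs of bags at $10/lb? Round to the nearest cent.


Cost of cups:
8 x $15 = $120
Cost of bags:
10 x $10 = $100
Total cost: $120 + $100 = $220
Total weight: 18 lbs
Average: $220 / 18 = $12.2222... ≈ $12.22/lb

$12.22/lb


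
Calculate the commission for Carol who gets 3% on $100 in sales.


Convert rate to decimal:
3% = 0.03
Multiply by sales:
$100 x 0.03 = $3

$3


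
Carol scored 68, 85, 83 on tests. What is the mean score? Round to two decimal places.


Add the scores:
68 + 85 + 83 = 236
Divide by the number of tests:
236 / 3 = 78.6666... ≈ 78.67

78.67


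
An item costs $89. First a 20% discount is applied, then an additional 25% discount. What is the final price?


First discount:
20% of $89 = $17.80
Price after first discount:
$89 - $17.80 = $71.20
Second discount:
25% of $71.20 = $17.80
Final price:
$71.20 - $17.80 = $53.40

$53.40


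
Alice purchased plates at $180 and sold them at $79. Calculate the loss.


Selling price = $79
Cost price = $180
Loss = cost price - selling price:
Loss = $180 - $79 = $101

$101


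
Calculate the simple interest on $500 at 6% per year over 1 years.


Use the formula I = P x R x T / 100
P x R x T = 500 x 6 x 1 = 3000
I = 3000 / 100 = $30

$30


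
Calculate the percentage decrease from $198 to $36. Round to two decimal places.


Find the absolute change:
|36 - 198| = 162
Divide by original and multiply by 100:
162 / 198 x 100 = 81.8181...% ≈ 81.82%

81.82%


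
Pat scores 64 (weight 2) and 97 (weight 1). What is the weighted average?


Weighted sum:
2 x 64 + 1 x 97 = 225
Total weight:
2 + 1 = 3
Weighted average:
225 / 3 = 75

75


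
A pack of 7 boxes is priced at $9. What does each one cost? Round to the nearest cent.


Total cost: $9
Number of items: 7
Unit price: $9 / 7 = $1.2857... ≈ $1.29

$1.29


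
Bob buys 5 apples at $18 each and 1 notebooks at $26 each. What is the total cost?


Cost of apples:
5 x $18 = $90
Cost of notebooks:
1 x $26 = $26
Add both:
$90 + $26 = $116

$116


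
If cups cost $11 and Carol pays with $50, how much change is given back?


Start with the amount paid:
$50
Subtract the price:
$50 - $11 = $39

$39


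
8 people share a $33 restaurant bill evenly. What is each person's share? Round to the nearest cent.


Total bill: $33
Number of people: 8
Each pays: $33 / 8 = $4.125 ≈ $4.13

$4.13


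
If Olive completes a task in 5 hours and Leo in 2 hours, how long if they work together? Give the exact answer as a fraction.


Olive's rate: 1/5 of the job per hour
Leo's rate: 1/2 of the job per hour
Combined rate: 1/5 + 1/2 = 7/10 per hour
Time = 1 / (7/10) = 10/7 hours (≈ 1.43 hours)

10/7 hours


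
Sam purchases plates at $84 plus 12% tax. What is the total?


Calculate the tax:
12% of $84 = $10.08
Add tax to price:
$84 + $10.08 = $94.08

$94.08


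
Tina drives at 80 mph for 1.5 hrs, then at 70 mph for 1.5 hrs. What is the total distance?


Leg 1 distance:
80 x 1.5 = 120 miles
Leg 2 distance:
70 x 1.5 = 105 miles
Total distance:
120 + 105 = 225 miles

225 miles


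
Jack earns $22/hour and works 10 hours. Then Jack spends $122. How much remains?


Calculate earnings:
10 x $22 = $220
Subtract spending:
$220 - $122 = $98

$98


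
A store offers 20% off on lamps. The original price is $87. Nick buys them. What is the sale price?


Calculate the discount amount:
20% of $87 = $17.40
Subtract from original:
$87 - $17.40 = $69.60

$69.60


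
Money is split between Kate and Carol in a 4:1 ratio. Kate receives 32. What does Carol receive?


Find the multiplier:
32 / 4 = 8
Apply to Carol's share:
1 x 8 = 8

8


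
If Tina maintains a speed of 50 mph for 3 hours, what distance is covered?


Use the formula: distance = speed x time
Speed = 50 mph, Time = 3 hours
50 x 3 = 150 miles

150 miles


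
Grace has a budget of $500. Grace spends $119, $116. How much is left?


Add up expenses:
$119 + $116 = $235
Subtract from budget:
$500 - $235 = $265

$265


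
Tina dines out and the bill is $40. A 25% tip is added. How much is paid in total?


Calculate the tip:
25% of $40 = $10
Add tip to meal cost:
$40 + $10 = $50

$50


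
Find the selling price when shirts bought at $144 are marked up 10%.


Calculate the markup amount:
10% of $144 = $14.40
Add to cost:
$144 + $14.40 = $158.40

$158.40


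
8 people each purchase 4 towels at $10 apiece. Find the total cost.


Cost per person:
4 x $10 = $40
Group total:
8 x $40 = $320

$320


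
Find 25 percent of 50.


Convert percentage to decimal:
25% = 0.25
Multiply:
50 x 0.25 = 12.5

12.5


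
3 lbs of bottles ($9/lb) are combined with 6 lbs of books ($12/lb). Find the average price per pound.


Cost of bottles:
3 x $9 = $27
Cost of books:
6 x $12 = $72
Total cost: $27 + $72 = $99
Total weight: 9 lbs
Average: $99 / 9 = $11/lb

$11/lb


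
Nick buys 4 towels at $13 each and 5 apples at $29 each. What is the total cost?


Cost of towels:
4 x $13 = $52
Cost of apples:
5 x $29 = $145
Add both:
$52 + $145 = $197

$197


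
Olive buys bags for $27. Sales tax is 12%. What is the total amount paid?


Calculate the tax:
12% of $27 = $3.24
Add tax to price:
$27 + $3.24 = $30.24

$30.24


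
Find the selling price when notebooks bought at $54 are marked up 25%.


Calculate the markup amount:
25% of $54 = $13.50
Add to cost:
$54 + $13.50 = $67.50

$67.50


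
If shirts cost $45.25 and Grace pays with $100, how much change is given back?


Start with the amount paid:
$100
Subtract the price:
$100 - $45.25 = $54.75

$54.75


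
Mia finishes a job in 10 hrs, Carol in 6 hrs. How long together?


Mia's rate: 1/10 of the job per hour
Carol's rate: 1/6 of the job per hour
Combined rate: 1/10 + 1/6 = 4/15 per hour
Time = 1 / (4/15) = 15/4 = 3.75 hours

3.75 hours


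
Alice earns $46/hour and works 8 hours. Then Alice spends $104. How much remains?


Calculate earnings:
8 x $46 = $368
Subtract spending:
$368 - $104 = $264

$264


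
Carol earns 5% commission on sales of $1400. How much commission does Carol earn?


Convert rate to decimal:
5% = 0.05
Multiply by sales:
$1400 x 0.05 = $70

$70


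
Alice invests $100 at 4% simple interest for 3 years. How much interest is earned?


Use the formula I = P x R x T / 100
P x R x T = 100 x 4 x 3 = 1200
I = 1200 / 100 = $12

$12


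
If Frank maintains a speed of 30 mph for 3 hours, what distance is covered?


Use the formula: distance = speed x time
Speed = 30 mph, Time = 3 hours
30 x 3 = 90 miles

90 miles


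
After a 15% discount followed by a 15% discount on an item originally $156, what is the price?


First discount:
15% of $156 = $23.40
Price after first discount:
$156 - $23.40 = $132.60
Second discount:
15% of $132.60 = $19.89
Final price:
$132.60 - $19.89 = $112.71

$112.71


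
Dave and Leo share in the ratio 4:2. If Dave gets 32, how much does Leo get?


Find the multiplier:
32 / 4 = 8
Apply to Leo's share:
2 x 8 = 16

16


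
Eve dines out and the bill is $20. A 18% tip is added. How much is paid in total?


Calculate the tip:
18% of $20 = $3.60
Add tip to meal cost:
$20 + $3.60 = $23.60

$23.60


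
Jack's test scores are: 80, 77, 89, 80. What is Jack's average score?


Add the scores:
80 + 77 + 89 + 80 = 326
Divide by the number of tests:
326 / 4 = 81.5

81.5


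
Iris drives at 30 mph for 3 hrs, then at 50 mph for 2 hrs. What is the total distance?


Leg 1 distance:
30 x 3 = 90 miles
Leg 2 distance:
50 x 2 = 100 miles
Total distance:
90 + 100 = 190 miles

190 miles


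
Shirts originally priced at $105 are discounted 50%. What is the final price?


Calculate the discount amount:
50% of $105 = $52.50
Subtract from original:
$105 - $52.50 = $52.50

$52.50


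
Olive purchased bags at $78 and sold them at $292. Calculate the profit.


Selling price = $292
Cost price = $78
Profit = selling price - cost price:
Profit = $292 - $78 = $214

$214


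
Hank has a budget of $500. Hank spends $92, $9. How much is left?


Add up expenses:
$92 + $9 = $101
Subtract from budget:
$500 - $101 = $399

$399


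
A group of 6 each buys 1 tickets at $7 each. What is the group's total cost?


Cost per person:
1 x $7 = $7
Group total:
6 x $7 = $42

$42


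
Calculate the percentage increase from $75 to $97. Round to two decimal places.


Find the absolute change:
|97 - 75| = 22
Divide by original and multiply by 100:
22 / 75 x 100 = 29.3333...% ≈ 29.33%

29.33%


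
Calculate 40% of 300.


Convert percentage to decimal:
40% = 0.4
Multiply:
300 x 0.4 = 120

120


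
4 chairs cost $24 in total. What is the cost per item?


Total cost: $24
Number of items: 4
Unit price: $24 / 4 = $6

$6


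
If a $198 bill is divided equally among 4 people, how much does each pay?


Total bill: $198
Number of people: 4
Each pays: $198 / 4 = $49.50

$49.50


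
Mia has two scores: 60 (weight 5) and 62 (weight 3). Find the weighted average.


Weighted sum:
5 x 60 + 3 x 62 = 486
Total weight:
5 + 3 = 8
Weighted average:
486 / 8 = 60.75

60.75


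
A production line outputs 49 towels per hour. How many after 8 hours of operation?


Production rate: 49 towels per hour
Time: 8 hours
Total: 49 x 8 = 392 towels

392 towels


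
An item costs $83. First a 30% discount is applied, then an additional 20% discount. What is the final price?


First discount:
30% of $83 = $24.90
Price after first discount:
$83 - $24.90 = $58.10
Second discount:
20% of $58.10 = $11.62
Final price:
$58.10 - $11.62 = $46.48

$46.48


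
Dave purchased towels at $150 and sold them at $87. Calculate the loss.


Selling price = $87
Cost price = $150
Loss = cost price - selling price:
Loss = $150 - $87 = $63

$63


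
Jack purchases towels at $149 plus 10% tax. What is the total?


Calculate the tax:
10% of $149 = $14.90
Add tax to price:
$149 + $14.90 = $163.90

$163.90


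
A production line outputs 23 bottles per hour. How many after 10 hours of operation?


Production rate: 23 bottles per hour
Time: 10 hours
Total: 23 x 10 = 230 bottles

230 bottles


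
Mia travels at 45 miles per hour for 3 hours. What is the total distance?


Use the formula: distance = speed x time
Speed = 45 mph, Time = 3 hours
45 x 3 = 135 miles

135 miles


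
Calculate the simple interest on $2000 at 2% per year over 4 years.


Use the formula I = P x R x T / 100
P x R x T = 2000 x 2 x 4 = 16000
I = 16000 / 100 = $160

$160


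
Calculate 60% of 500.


Convert percentage to decimal:
60% = 0.6
Multiply:
500 x 0.6 = 300

300


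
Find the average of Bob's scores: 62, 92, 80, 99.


Add the scores:
62 + 92 + 80 + 99 = 333
Divide by the number of tests:
333 / 4 = 83.25

83.25


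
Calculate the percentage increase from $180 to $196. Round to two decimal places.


Find the absolute change:
|196 - 180| = 16
Divide by original and multiply by 100:
16 / 180 x 100 = 8.8888...% ≈ 8.89%

8.89%


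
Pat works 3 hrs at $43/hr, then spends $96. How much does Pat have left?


Calculate earnings:
3 x $43 = $129
Subtract spending:
$129 - $96 = $33

$33


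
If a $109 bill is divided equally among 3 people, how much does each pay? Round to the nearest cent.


Total bill: $109
Number of people: 3
Each pays: $109 / 3 = $36.3333... ≈ $36.33

$36.33


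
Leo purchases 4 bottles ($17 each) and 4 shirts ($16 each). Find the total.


Cost of bottles:
4 x $17 = $68
Cost of shirts:
4 x $16 = $64
Add both:
$68 + $64 = $132

$132


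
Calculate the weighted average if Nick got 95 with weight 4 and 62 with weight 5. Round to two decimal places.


Weighted sum:
4 x 95 + 5 x 62 = 690
Total weight:
4 + 5 = 9
Weighted average:
690 / 9 = 76.6666... ≈ 76.67

76.67


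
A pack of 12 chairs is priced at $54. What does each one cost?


Total cost: $54
Number of items: 12
Unit price: $54 / 12 = $4.50

$4.50


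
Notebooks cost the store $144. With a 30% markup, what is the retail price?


Calculate the markup amount:
30% of $144 = $43.20
Add to cost:
$144 + $43.20 = $187.20

$187.20


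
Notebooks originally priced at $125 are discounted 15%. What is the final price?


Calculate the discount amount:
15% of $125 = $18.75
Subtract from original:
$125 - $18.75 = $106.25

$106.25


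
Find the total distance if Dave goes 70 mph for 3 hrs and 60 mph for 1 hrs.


Leg 1 distance:
70 x 3 = 210 miles
Leg 2 distance:
60 x 1 = 60 miles
Total distance:
210 + 60 = 270 miles

270 miles


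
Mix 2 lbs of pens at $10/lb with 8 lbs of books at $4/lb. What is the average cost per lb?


Cost of pens:
2 x $10 = $20
Cost of books:
8 x $4 = $32
Total cost: $20 + $32 = $52
Total weight: 10 lbs
Average: $52 / 10 = $5.20/lb

$5.20/lb


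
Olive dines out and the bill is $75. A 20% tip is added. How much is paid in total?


Calculate the tip:
20% of $75 = $15
Add tip to meal cost:
$75 + $15 = $90

$90


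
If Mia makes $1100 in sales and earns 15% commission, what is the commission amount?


Convert rate to decimal:
15% = 0.15
Multiply by sales:
$1100 x 0.15 = $165

$165


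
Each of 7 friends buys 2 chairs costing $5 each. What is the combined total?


Cost per person:
2 x $5 = $10
Group total:
7 x $10 = $70

$70


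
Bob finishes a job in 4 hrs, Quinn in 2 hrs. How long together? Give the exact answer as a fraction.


Bob's rate: 1/4 of the job per hour
Quinn's rate: 1/2 of the job per hour
Combined rate: 1/4 + 1/2 = 3/4 per hour
Time = 1 / (3/4) = 4/3 hours (≈ 1.33 hours)

4/3 hours


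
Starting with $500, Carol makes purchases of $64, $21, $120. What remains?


Add up expenses:
$64 + $21 + $120 = $205
Subtract from budget:
$500 - $205 = $295

$295


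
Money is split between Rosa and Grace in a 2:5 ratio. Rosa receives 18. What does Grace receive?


Find the multiplier:
18 / 2 = 9
Apply to Grace's share:
5 x 9 = 45

45


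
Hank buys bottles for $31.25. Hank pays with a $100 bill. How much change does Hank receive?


Start with the amount paid:
$100
Subtract the price:
$100 - $31.25 = $68.75

$68.75


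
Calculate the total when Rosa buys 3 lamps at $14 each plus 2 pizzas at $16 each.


Cost of lamps:
3 x $14 = $42
Cost of pizzas:
2 x $16 = $32
Add both:
$42 + $32 = $74

$74


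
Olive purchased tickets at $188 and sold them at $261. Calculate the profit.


Selling price = $261
Cost price = $188
Profit = selling price - cost price:
Profit = $261 - $188 = $73

$73


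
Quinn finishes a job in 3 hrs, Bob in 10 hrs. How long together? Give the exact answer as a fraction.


Quinn's rate: 1/3 of the job per hour
Bob's rate: 1/10 of the job per hour
Combined rate: 1/3 + 1/10 = 13/30 per hour
Time = 1 / (13/30) = 30/13 hours (≈ 2.31 hours)

30/13 hours


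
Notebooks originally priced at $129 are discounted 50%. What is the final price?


Calculate the discount amount:
50% of $129 = $64.50
Subtract from original:
$129 - $64.50 = $64.50

$64.50


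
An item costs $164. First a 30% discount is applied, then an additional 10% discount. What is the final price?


First discount:
30% of $164 = $49.20
Price after first discount:
$164 - $49.20 = $114.80
Second discount:
10% of $114.80 = $11.48
Final price:
$114.80 - $11.48 = $103.32

$103.32


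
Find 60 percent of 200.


Convert percentage to decimal:
60% = 0.6
Multiply:
200 x 0.6 = 120

120


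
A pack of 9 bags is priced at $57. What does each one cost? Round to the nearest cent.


Total cost: $57
Number of items: 9
Unit price: $57 / 9 = $6.3333... ≈ $6.33

$6.33


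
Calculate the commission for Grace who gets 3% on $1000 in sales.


Convert rate to decimal:
3% = 0.03
Multiply by sales:
$1000 x 0.03 = $30

$30


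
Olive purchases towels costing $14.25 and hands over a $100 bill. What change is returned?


Start with the amount paid:
$100
Subtract the price:
$100 - $14.25 = $85.75

$85.75


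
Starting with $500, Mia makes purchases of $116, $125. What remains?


Add up expenses:
$116 + $125 = $241
Subtract from budget:
$500 - $241 = $259

$259


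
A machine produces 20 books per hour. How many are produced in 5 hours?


Production rate: 20 books per hour
Time: 5 hours
Total: 20 x 5 = 100 books

100 books


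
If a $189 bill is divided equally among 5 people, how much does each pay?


Total bill: $189
Number of people: 5
Each pays: $189 / 5 = $37.80

$37.80


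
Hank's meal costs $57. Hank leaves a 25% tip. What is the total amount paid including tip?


Calculate the tip:
25% of $57 = $14.25
Add tip to meal cost:
$57 + $14.25 = $71.25

$71.25


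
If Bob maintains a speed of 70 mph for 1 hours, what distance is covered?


Use the formula: distance = speed x time
Speed = 70 mph, Time = 1 hours
70 x 1 = 70 miles

70 miles


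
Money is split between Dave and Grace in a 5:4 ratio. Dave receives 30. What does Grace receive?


Find the multiplier:
30 / 5 = 6
Apply to Grace's share:
4 x 6 = 24

24


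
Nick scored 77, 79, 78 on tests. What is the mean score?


Add the scores:
77 + 79 + 78 = 234
Divide by the number of tests:
234 / 3 = 78

78


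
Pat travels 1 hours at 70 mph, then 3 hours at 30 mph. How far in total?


Leg 1 distance:
70 x 1 = 70 miles
Leg 2 distance:
30 x 3 = 90 miles
Total distance:
70 + 90 = 160 miles

160 miles


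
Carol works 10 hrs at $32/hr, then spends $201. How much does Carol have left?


Calculate earnings:
10 x $32 = $320
Subtract spending:
$320 - $201 = $119

$119


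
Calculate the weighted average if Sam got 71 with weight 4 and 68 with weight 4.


Weighted sum:
4 x 71 + 4 x 68 = 556
Total weight:
4 + 4 = 8
Weighted average:
556 / 8 = 69.5

69.5


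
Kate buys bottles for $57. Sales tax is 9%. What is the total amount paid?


Calculate the tax:
9% of $57 = $5.13
Add tax to price:
$57 + $5.13 = $62.13

$62.13


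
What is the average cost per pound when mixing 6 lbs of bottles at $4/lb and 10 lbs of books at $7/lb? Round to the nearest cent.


Cost of bottles:
6 x $4 = $24
Cost of books:
10 x $7 = $70
Total cost: $24 + $70 = $94
Total weight: 16 lbs
Average: $94 / 16 = $5.875 ≈ $5.88/lb

$5.88/lb


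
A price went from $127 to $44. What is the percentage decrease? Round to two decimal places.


Find the absolute change:
|44 - 127| = 83
Divide by original and multiply by 100:
83 / 127 x 100 = 65.3543...% ≈ 65.35%

65.35%


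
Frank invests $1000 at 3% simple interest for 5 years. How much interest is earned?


Use the formula I = P x R x T / 100
P x R x T = 1000 x 3 x 5 = 15000
I = 15000 / 100 = $150

$150


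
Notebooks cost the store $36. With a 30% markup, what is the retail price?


Calculate the markup amount:
30% of $36 = $10.80
Add to cost:
$36 + $10.80 = $46.80

$46.80


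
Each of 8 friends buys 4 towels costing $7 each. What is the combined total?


Cost per person:
4 x $7 = $28
Group total:
8 x $28 = $224

$224


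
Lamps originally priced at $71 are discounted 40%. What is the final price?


Calculate the discount amount:
40% of $71 = $28.40
Subtract from original:
$71 - $28.40 = $42.60

$42.60


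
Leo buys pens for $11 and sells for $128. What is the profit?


Selling price = $128
Cost price = $11
Profit = selling price - cost price:
Profit = $128 - $11 = $117

$117


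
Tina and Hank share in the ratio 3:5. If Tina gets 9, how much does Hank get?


Find the multiplier:
9 / 3 = 3
Apply to Hank's share:
5 x 3 = 15

15


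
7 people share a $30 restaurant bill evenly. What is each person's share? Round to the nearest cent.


Total bill: $30
Number of people: 7
Each pays: $30 / 7 = $4.2857... ≈ $4.29

$4.29


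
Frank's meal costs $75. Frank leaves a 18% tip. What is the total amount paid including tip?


Calculate the tip:
18% of $75 = $13.50
Add tip to meal cost:
$75 + $13.50 = $88.50

$88.50


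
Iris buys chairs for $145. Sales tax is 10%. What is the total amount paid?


Calculate the tax:
10% of $145 = $14.50
Add tax to price:
$145 + $14.50 = $159.50

$159.50


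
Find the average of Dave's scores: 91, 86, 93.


Add the scores:
91 + 86 + 93 = 270
Divide by the number of tests:
270 / 3 = 90

90


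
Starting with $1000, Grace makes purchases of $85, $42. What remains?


Add up expenses:
$85 + $42 = $127
Subtract from budget:
$1000 - $127 = $873

$873


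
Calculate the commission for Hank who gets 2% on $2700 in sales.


Convert rate to decimal:
2% = 0.02
Multiply by sales:
$2700 x 0.02 = $54

$54
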